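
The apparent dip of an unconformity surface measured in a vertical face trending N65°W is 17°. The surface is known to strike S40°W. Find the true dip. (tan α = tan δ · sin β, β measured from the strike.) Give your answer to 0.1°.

The section is 75° from the strike.
tan(true dip) = tan 17° / sin 75° = 0.3165
true dip = arctan 0.3165 = 17.56°

17.6°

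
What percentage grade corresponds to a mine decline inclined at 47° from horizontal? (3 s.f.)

grade % = 100 × tan 47° = 100 × 1.0724

107%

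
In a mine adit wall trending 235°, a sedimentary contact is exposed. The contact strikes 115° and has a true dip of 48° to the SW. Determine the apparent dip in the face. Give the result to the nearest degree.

The section lies 60° from the strike.
tan α = tan 48° × sin 60° = 1.1106 × 0.8660 = 0.9618
apparent dip = arctan 0.9618 = 43.89°

44°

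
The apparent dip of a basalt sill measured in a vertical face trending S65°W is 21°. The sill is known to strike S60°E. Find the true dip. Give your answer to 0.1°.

The section is 55° from the strike.
tan δ = tan α / sin β = tan 21° / sin 55° = 0.3839 / 0.8192 = 0.4686
true dip = arctan 0.4686 = 25.11°

25.1°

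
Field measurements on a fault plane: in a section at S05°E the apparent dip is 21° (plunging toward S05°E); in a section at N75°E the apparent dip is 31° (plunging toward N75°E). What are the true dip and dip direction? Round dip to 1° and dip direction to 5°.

The two traces are lines in the plane: v₁ = (sin 175°·cos 21°, cos 175°·cos 21°, −sin 21°), v₂ = (sin 75°·cos 31°, cos 75°·cos 31°, −sin 31°).
The plane normal is n = v₁ × v₂ ∝ (0.559, -0.255, 0.788).
Dip δ = arctan(|n_h|/n_z) = arctan(0.614/0.788) = 37.9°.
The horizontal component of n points toward azimuth atan2(n_x, n_y) = 115°, the dip direction.

true dip 38°, dip direction 115°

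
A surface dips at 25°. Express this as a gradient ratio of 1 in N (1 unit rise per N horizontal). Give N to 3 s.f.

1 in 2.14

1 : N means tan θ = 1/N, so N = 1/tan 25° = 1/0.4663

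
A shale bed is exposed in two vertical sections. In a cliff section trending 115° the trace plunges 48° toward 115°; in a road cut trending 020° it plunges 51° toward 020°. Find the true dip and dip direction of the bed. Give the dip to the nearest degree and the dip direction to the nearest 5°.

Each apparent-dip line lies in the plane. As unit vectors (x east, y north, z up), v₁ plunges 48°→115° and v₂ plunges 51°→020°.
Cross product v₁ × v₂ gives the pole to the plane: n ∝ (0.659, 0.311, 0.419).
Dip δ = arctan(|n_h|/n_z) = arctan(0.729/0.419) = 60.1°.
Dip direction = atan2(0.659, 0.311) = 65° (azimuth of n's horizontal projection).

true dip 60°, dip direction 065°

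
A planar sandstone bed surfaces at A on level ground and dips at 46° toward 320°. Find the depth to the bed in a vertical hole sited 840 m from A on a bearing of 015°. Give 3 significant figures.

499 m

The hole lies 55° from the dip direction, so the down-dip offset is 840 × cos 55° = 481.80 m.
Depth = down-dip offset × tan(dip) = 481.80 × tan 46° = 481.80 × 1.0355
Depth = 498.92 m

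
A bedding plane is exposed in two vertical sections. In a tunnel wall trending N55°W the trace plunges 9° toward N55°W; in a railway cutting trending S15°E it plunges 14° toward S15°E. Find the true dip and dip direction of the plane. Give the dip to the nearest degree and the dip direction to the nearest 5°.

true dip 31°, dip direction 230°

Represent each trace as a vector plunging at its apparent dip toward its trend (east-north-up frame): v₁ = (-0.809, 0.567, -0.156), v₂ = (0.251, -0.937, -0.242).
The plane normal is n = v₁ × v₂ ∝ (-0.284, -0.235, 0.616).
tan δ = √(n_x²+n_y²)/n_z = 0.368/0.616, so δ = 30.9°.
The horizontal component of n points toward azimuth atan2(n_x, n_y) = 230°, the dip direction.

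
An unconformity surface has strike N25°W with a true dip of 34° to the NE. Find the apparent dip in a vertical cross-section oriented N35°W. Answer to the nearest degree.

7°

The section lies 10° from the strike.
tan α = tan 34° × sin 10° = 0.6745 × 0.1736 = 0.1171
apparent dip = arctan 0.1171 = 6.68°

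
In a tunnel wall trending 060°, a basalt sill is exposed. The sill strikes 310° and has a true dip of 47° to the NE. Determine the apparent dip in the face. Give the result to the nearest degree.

The strike is 310° and the section trends 060°; the acute angle between them is β = 70°.
tan α = tan 47° × sin 70° = 1.0724 × 0.9397 = 1.0077
apparent dip = arctan 1.0077 = 45.22°

45°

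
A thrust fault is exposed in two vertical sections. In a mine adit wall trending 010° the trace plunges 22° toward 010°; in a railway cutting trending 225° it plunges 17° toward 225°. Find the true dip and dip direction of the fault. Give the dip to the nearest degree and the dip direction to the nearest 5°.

true dip 50°, dip direction 300°

The two traces are lines in the plane: v₁ = (sin 10°·cos 22°, cos 10°·cos 22°, −sin 22°), v₂ = (sin 225°·cos 17°, cos 225°·cos 17°, −sin 17°).
n = v₁ × v₂ = (-0.520, 0.300, 0.509) (taken with n_z > 0).
Dip δ = arctan(|n_h|/n_z) = arctan(0.601/0.509) = 49.8°.
Dip direction = azimuth of (n_x, n_y) = atan2(-0.520, 0.300) = 300°.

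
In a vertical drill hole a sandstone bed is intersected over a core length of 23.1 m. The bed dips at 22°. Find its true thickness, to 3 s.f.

True thickness t = h · cos(dip) = 23.1 × cos 22°
t = 23.1 × 0.9272 = 21.418 m

21.4 m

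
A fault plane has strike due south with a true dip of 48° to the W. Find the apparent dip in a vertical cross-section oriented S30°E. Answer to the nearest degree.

The section lies 30° from the strike.
tan(apparent dip) = tan 48° · sin 30° = 0.5553
α = arctan(0.5553) = 29.04°

29°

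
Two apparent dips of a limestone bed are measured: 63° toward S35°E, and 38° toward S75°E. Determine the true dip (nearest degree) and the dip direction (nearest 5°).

Each apparent-dip line lies in the plane. As unit vectors (x east, y north, z up), v₁ plunges 63°→S35°E and v₂ plunges 38°→S75°E.
Cross product v₁ × v₂ gives the pole to the plane: n ∝ (0.047, -0.518, 0.230).
tan δ = √(n_x²+n_y²)/n_z = 0.520/0.230, so δ = 66.1°.
Dip direction = atan2(0.047, -0.518) = 175° (azimuth of n's horizontal projection).

true dip 66°, dip direction 175°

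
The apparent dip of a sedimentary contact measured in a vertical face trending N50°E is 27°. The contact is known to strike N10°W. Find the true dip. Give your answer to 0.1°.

30.5°

The section is 60° from the strike.
tan(true dip) = tan 27° / sin 60° = 0.5883
true dip = arctan 0.5883 = 30.47°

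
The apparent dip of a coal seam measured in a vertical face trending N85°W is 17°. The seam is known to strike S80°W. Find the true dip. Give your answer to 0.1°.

49.8°

The section is 15° from the strike.
tan(true dip) = tan 17° / sin 15° = 1.1813
true dip = arctan 1.1813 = 49.75°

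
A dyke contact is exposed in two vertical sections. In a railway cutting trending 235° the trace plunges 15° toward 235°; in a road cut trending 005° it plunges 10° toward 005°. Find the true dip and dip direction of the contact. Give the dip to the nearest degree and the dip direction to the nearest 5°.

true dip 28°, dip direction 295°

The two traces are lines in the plane: v₁ = (sin 235°·cos 15°, cos 235°·cos 15°, −sin 15°), v₂ = (sin 5°·cos 10°, cos 5°·cos 10°, −sin 10°).
Cross product v₁ × v₂ gives the pole to the plane: n ∝ (-0.350, 0.160, 0.729).
Dip δ = arctan(|n_h|/n_z) = arctan(0.385/0.729) = 27.8°.
Dip direction = atan2(-0.350, 0.160) = 295° (azimuth of n's horizontal projection).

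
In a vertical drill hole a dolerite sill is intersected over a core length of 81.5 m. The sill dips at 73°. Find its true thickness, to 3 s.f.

True thickness t = h · cos(dip) = 81.5 × cos 73°
t = 81.5 × 0.2924 = 23.828 m

23.8 m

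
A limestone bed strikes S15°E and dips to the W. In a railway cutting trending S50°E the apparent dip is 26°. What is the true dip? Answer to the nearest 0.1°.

40.4°

The section is 35° from the strike.
tan δ = tan α / sin β = tan 26° / sin 35° = 0.4877 / 0.5736 = 0.8503
true dip = arctan 0.8503 = 40.38°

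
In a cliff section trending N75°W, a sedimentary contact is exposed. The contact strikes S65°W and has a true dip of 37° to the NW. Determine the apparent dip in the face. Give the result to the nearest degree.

The section lies 40° from the strike.
tan(apparent dip) = tan 37° · sin 40° = 0.4844
apparent dip = arctan 0.4844 = 25.84°

26°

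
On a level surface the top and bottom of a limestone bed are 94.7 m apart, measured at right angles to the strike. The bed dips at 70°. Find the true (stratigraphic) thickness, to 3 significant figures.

89.0 m

True thickness t = w · sin(dip) = 94.7 × sin 70°
t = 94.7 × 0.9397 = 88.989 m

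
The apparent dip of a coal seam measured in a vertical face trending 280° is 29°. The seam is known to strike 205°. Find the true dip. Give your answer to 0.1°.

29.8°

The section is 75° from the strike.
tan(true dip) = tan 29° / sin 75° = 0.5739
true dip = arctan 0.5739 = 29.85°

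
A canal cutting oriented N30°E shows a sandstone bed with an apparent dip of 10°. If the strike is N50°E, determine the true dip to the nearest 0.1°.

β = acute angle between strike N50°E and section N30°E = 20°.
tan(true dip) = tan 10° / sin 20° = 0.5155
δ = arctan(0.5155) = 27.27°

27.3°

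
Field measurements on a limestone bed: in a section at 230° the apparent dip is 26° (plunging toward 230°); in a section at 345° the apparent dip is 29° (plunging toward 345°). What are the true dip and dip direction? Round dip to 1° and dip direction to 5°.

Each apparent-dip line lies in the plane. As unit vectors (x east, y north, z up), v₁ plunges 26°→230° and v₂ plunges 29°→345°.
n = v₁ × v₂ = (-0.650, 0.235, 0.712) (taken with n_z > 0).
tan δ = √(n_x²+n_y²)/n_z = 0.691/0.712, so δ = 44.1°.
The horizontal component of n points toward azimuth atan2(n_x, n_y) = 290°, the dip direction.

true dip 44°, dip direction 290°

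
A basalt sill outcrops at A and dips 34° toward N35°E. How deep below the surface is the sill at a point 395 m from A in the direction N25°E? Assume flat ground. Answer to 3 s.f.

262 m

The hole lies 10° from the dip direction, so the down-dip offset is 395 × cos 10° = 389.00 m.
Depth = down-dip offset × tan(dip) = 389.00 × tan 34° = 389.00 × 0.6745
Depth = 262.38 m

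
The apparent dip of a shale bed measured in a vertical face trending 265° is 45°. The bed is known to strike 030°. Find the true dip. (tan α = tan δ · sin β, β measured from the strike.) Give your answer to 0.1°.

The section is 55° from the strike.
tan δ = tan α / sin β = tan 45° / sin 55° = 1.0000 / 0.8192 = 1.2208
δ = arctan(1.2208) = 50.68°

50.7°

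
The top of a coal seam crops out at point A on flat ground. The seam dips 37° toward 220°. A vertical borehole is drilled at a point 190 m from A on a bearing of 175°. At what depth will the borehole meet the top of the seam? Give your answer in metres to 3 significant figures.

101 m

The hole lies 45° from the dip direction, so the down-dip offset is 190 × cos 45° = 134.35 m.
Depth = down-dip offset × tan(dip) = 134.35 × tan 37° = 134.35 × 0.7536
Depth = 101.24 m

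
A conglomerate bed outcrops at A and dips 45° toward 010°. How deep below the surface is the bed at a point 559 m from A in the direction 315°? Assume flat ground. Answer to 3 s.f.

The hole lies 55° from the dip direction, so the down-dip offset is 559 × cos 55° = 320.63 m.
Depth = down-dip offset × tan(dip) = 320.63 × tan 45° = 320.63 × 1.0000
Depth = 320.63 m

321 m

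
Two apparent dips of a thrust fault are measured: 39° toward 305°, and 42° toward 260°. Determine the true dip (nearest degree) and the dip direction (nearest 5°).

Represent each trace as a vector plunging at its apparent dip toward its trend (east-north-up frame): v₁ = (-0.637, 0.446, -0.629), v₂ = (-0.732, -0.129, -0.669).
The plane normal is n = v₁ × v₂ ∝ (-0.379, 0.035, 0.408).
tan δ = √(n_x²+n_y²)/n_z = 0.381/0.408, so δ = 43.0°.
Dip direction = azimuth of (n_x, n_y) = atan2(-0.379, 0.035) = 275°.

true dip 43°, dip direction 275°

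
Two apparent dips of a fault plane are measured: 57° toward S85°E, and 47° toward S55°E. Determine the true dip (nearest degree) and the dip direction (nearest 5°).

true dip 58°, dip direction 075°

Each apparent-dip line lies in the plane. As unit vectors (x east, y north, z up), v₁ plunges 57°→S85°E and v₂ plunges 47°→S55°E.
Cross product v₁ × v₂ gives the pole to the plane: n ∝ (0.293, 0.072, 0.186).
Dip δ = arctan(|n_h|/n_z) = arctan(0.302/0.186) = 58.4°.
The horizontal component of n points toward azimuth atan2(n_x, n_y) = 76°, the dip direction.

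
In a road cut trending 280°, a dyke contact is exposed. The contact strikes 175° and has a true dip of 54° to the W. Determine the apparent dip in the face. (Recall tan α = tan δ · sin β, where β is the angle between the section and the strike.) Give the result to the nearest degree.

53°

The strike is 175° and the section trends 280°; the acute angle between them is β = 75°.
tan α = tan 54° × sin 75° = 1.3764 × 0.9659 = 1.3295
apparent dip = arctan 1.3295 = 53.05°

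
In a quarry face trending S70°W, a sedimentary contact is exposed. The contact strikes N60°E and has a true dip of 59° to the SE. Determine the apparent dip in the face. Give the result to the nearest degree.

16°

Angle between strike (N60°E) and section (S70°W): β = 10°.
tan(apparent dip) = tan 59° · sin 10° = 0.2890
apparent dip = arctan 0.2890 = 16.12°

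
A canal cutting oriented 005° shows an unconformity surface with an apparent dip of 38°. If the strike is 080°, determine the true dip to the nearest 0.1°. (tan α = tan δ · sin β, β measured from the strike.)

β = acute angle between strike 080° and section 005° = 75°.
tan(true dip) = tan 38° / sin 75° = 0.8088
δ = arctan(0.8088) = 38.97°

39.0°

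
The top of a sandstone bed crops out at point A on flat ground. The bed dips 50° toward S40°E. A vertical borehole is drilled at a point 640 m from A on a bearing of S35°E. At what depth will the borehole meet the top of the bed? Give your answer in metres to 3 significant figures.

760 m

The hole lies 5° from the dip direction, so the down-dip offset is 640 × cos 5° = 637.56 m.
Depth = down-dip offset × tan(dip) = 637.56 × tan 50° = 637.56 × 1.1918
Depth = 759.82 m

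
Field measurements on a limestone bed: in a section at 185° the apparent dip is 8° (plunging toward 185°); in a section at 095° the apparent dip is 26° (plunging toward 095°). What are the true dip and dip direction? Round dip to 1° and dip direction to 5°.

true dip 27°, dip direction 110°

The two traces are lines in the plane: v₁ = (sin 185°·cos 8°, cos 185°·cos 8°, −sin 8°), v₂ = (sin 95°·cos 26°, cos 95°·cos 26°, −sin 26°).
The plane normal is n = v₁ × v₂ ∝ (0.422, -0.162, 0.890).
True dip = arccos(n_z / |n|) = arccos(0.8917) = 26.9°.
The horizontal component of n points toward azimuth atan2(n_x, n_y) = 111°, the dip direction.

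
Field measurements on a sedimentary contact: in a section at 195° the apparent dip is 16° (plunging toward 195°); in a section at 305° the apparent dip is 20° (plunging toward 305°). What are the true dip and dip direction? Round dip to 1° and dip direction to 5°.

Represent each trace as a vector plunging at its apparent dip toward its trend (east-north-up frame): v₁ = (-0.249, -0.929, -0.276), v₂ = (-0.770, 0.539, -0.342).
n = v₁ × v₂ = (-0.466, -0.127, 0.849) (taken with n_z > 0).
Dip δ = arctan(|n_h|/n_z) = arctan(0.483/0.849) = 29.6°.
Dip direction = atan2(-0.466, -0.127) = 255° (azimuth of n's horizontal projection).

true dip 30°, dip direction 255°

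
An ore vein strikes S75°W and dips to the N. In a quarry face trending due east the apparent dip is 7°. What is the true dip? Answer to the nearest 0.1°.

25.4°

β = acute angle between strike S75°W and section due east = 15°.
tan δ = tan α / sin β = tan 7° / sin 15° = 0.1228 / 0.2588 = 0.4744
true dip = arctan 0.4744 = 25.38°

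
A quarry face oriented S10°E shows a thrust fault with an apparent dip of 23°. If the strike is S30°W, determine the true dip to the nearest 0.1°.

β = acute angle between strike S30°W and section S10°E = 40°.
tan(true dip) = tan 23° / sin 40° = 0.6604
δ = arctan(0.6604) = 33.44°

33.4°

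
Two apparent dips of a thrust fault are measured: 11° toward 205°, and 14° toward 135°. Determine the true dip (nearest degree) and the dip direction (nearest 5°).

The two traces are lines in the plane: v₁ = (sin 205°·cos 11°, cos 205°·cos 11°, −sin 11°), v₂ = (sin 135°·cos 14°, cos 135°·cos 14°, −sin 14°).
The plane normal is n = v₁ × v₂ ∝ (0.084, -0.231, 0.895).
Dip δ = arctan(|n_h|/n_z) = arctan(0.246/0.895) = 15.4°.
The horizontal component of n points toward azimuth atan2(n_x, n_y) = 160°, the dip direction.

true dip 15°, dip direction 160°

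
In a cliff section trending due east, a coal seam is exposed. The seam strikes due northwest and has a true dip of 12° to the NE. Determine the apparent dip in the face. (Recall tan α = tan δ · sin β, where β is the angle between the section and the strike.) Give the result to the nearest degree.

9°

The strike is due northwest and the section trends due east; the acute angle between them is β = 45°.
tan α = tan 12° × sin 45° = 0.2126 × 0.7071 = 0.1503
apparent dip = arctan 0.1503 = 8.55°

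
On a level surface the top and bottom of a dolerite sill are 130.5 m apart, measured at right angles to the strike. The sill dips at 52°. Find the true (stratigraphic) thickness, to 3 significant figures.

True thickness t = w · sin(dip) = 130.5 × sin 52°
t = 130.5 × 0.7880 = 102.835 m

103 m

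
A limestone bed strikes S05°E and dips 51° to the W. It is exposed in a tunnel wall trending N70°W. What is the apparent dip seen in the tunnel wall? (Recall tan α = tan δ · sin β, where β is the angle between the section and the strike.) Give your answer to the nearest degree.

Angle between strike (S05°E) and section (N70°W): β = 65°.
tan(apparent dip) = tan 51° · sin 65° = 1.1192
α = arctan(1.1192) = 48.22°

48°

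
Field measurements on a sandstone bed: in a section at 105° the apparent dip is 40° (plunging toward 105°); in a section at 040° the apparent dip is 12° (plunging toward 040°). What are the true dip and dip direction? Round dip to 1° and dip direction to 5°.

true dip 40°, dip direction 115°

Each apparent-dip line lies in the plane. As unit vectors (x east, y north, z up), v₁ plunges 40°→105° and v₂ plunges 12°→040°.
n = v₁ × v₂ = (0.523, -0.250, 0.679) (taken with n_z > 0).
Dip δ = arctan(|n_h|/n_z) = arctan(0.580/0.679) = 40.5°.
The horizontal component of n points toward azimuth atan2(n_x, n_y) = 116°, the dip direction.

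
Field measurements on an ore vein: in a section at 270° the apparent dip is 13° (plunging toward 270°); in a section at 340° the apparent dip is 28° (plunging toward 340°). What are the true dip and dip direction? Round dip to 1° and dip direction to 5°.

Represent each trace as a vector plunging at its apparent dip toward its trend (east-north-up frame): v₁ = (-0.974, -0.000, -0.225), v₂ = (-0.302, 0.830, -0.469).
n = v₁ × v₂ = (-0.187, 0.390, 0.808) (taken with n_z > 0).
True dip = arccos(n_z / |n|) = arccos(0.8820) = 28.1°.
The horizontal component of n points toward azimuth atan2(n_x, n_y) = 334°, the dip direction.

true dip 28°, dip direction 335°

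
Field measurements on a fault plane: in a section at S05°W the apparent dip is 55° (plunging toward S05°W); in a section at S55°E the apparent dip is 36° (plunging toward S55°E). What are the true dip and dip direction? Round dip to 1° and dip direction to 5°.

Represent each trace as a vector plunging at its apparent dip toward its trend (east-north-up frame): v₁ = (-0.050, -0.571, -0.819), v₂ = (0.663, -0.464, -0.588).
Cross product v₁ × v₂ gives the pole to the plane: n ∝ (-0.044, -0.572, 0.402).
True dip = arccos(n_z / |n|) = arccos(0.5736) = 55.0°.
Dip direction = azimuth of (n_x, n_y) = atan2(-0.044, -0.572) = 184°.

true dip 55°, dip direction 185°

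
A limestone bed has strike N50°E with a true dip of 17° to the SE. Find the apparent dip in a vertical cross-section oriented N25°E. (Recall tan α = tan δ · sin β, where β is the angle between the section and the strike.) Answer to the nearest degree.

7°

Angle between strike (N50°E) and section (N25°E): β = 25°.
tan α = tan 17° × sin 25° = 0.3057 × 0.4226 = 0.1292
α = arctan(0.1292) = 7.36°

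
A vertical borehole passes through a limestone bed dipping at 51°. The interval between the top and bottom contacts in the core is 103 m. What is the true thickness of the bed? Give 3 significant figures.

64.8 m

True thickness t = h · cos(dip) = 103 × cos 51°
t = 103 × 0.6293 = 64.820 m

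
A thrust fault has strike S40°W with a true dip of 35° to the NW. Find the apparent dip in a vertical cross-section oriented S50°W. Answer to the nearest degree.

7°

Angle between strike (S40°W) and section (S50°W): β = 10°.
tan α = tan 35° × sin 10° = 0.7002 × 0.1736 = 0.1216
α = arctan(0.1216) = 6.93°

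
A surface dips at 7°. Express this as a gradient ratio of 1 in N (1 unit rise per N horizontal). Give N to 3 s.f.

1 : N means tan θ = 1/N, so N = 1/tan 7° = 1/0.1228

1 in 8.14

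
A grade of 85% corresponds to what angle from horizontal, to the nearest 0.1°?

tan θ = 85/100 = 0.8500
θ = arctan(0.8500) = 40.36°

40.4°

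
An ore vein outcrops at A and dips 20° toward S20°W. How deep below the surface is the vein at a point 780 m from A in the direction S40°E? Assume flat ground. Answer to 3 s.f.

142 m

The hole lies 60° from the dip direction, so the down-dip offset is 780 × cos 60° = 390.00 m.
Depth = down-dip offset × tan(dip) = 390.00 × tan 20° = 390.00 × 0.3640
Depth = 141.95 m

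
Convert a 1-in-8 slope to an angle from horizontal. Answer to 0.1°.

7.1°

tan θ = 1/8 = 0.1250
θ = arctan(0.1250) = 7.13°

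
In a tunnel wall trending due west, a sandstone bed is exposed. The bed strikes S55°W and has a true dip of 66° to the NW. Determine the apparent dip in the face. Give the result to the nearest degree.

52°

The section lies 35° from the strike.
tan α = tan 66° × sin 35° = 2.2460 × 0.5736 = 1.2883
α = arctan(1.2883) = 52.18°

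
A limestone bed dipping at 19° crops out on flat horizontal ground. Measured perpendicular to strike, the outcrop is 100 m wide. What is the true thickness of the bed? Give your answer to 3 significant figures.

32.6 m

True thickness t = w · sin(dip) = 100 × sin 19°
t = 100 × 0.3256 = 32.557 m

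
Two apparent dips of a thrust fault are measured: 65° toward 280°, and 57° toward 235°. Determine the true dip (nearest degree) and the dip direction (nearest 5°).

The two traces are lines in the plane: v₁ = (sin 280°·cos 65°, cos 280°·cos 65°, −sin 65°), v₂ = (sin 235°·cos 57°, cos 235°·cos 57°, −sin 57°).
n = v₁ × v₂ = (-0.345, 0.055, 0.163) (taken with n_z > 0).
Dip δ = arctan(|n_h|/n_z) = arctan(0.349/0.163) = 65.0°.
The horizontal component of n points toward azimuth atan2(n_x, n_y) = 279°, the dip direction.

true dip 65°, dip direction 280°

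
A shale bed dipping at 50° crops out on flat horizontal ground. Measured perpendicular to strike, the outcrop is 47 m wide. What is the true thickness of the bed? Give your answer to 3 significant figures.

36.0 m

True thickness t = w · sin(dip) = 47 × sin 50°
t = 47 × 0.7660 = 36.004 m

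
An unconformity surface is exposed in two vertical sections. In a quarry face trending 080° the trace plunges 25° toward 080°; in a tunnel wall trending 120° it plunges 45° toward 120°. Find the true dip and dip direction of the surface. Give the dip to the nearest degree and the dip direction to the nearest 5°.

true dip 48°, dip direction 145°

Each apparent-dip line lies in the plane. As unit vectors (x east, y north, z up), v₁ plunges 25°→080° and v₂ plunges 45°→120°.
Cross product v₁ × v₂ gives the pole to the plane: n ∝ (0.261, -0.372, 0.412).
Dip δ = arctan(|n_h|/n_z) = arctan(0.455/0.412) = 47.8°.
Dip direction = azimuth of (n_x, n_y) = atan2(0.261, -0.372) = 145°.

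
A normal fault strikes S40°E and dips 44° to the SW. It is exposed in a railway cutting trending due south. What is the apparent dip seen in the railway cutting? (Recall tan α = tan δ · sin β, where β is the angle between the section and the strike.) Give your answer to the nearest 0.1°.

The strike is S40°E and the section trends due south; the acute angle between them is β = 40°.
tan α = tan 44° × sin 40° = 0.9657 × 0.6428 = 0.6207
α = arctan(0.6207) = 31.83°

31.8°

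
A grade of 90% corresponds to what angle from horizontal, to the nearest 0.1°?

tan θ = 90/100 = 0.9000
θ = arctan(0.9000) = 41.99°

42.0°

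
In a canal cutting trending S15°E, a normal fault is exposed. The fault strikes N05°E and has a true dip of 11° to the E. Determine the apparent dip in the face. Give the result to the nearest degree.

The section lies 20° from the strike.
tan(apparent dip) = tan 11° · sin 20° = 0.0665
α = arctan(0.0665) = 3.80°

4°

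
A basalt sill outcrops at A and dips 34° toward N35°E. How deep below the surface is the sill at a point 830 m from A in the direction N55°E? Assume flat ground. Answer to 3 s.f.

The hole lies 20° from the dip direction, so the down-dip offset is 830 × cos 20° = 779.94 m.
Depth = down-dip offset × tan(dip) = 779.94 × tan 34° = 779.94 × 0.6745
Depth = 526.08 m

526 m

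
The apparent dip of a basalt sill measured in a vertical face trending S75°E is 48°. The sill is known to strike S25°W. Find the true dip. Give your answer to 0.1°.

48.4°

The section is 80° from the strike.
tan(true dip) = tan 48° / sin 80° = 1.1277
true dip = arctan 1.1277 = 48.44°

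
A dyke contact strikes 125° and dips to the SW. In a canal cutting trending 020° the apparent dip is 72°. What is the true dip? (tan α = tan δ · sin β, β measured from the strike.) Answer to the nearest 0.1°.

β = acute angle between strike 125° and section 020° = 75°.
tan(true dip) = tan 72° / sin 75° = 3.1863
δ = arctan(3.1863) = 72.58°

72.6°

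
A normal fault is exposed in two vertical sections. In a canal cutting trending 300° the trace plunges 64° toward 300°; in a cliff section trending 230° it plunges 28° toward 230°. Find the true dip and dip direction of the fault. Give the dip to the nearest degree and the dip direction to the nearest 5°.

The two traces are lines in the plane: v₁ = (sin 300°·cos 64°, cos 300°·cos 64°, −sin 64°), v₂ = (sin 230°·cos 28°, cos 230°·cos 28°, −sin 28°).
n = v₁ × v₂ = (-0.613, 0.430, 0.364) (taken with n_z > 0).
True dip = arccos(n_z / |n|) = arccos(0.4370) = 64.1°.
Dip direction = azimuth of (n_x, n_y) = atan2(-0.613, 0.430) = 305°.

true dip 64°, dip direction 305°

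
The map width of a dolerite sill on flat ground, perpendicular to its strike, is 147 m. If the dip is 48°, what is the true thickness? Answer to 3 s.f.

109 m

True thickness t = w · sin(dip) = 147 × sin 48°
t = 147 × 0.7431 = 109.242 m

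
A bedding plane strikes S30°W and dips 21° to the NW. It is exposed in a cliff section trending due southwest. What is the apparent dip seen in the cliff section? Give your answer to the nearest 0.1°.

5.7°

The section lies 15° from the strike.
tan α = tan 21° × sin 15° = 0.3839 × 0.2588 = 0.0994
α = arctan(0.0994) = 5.67°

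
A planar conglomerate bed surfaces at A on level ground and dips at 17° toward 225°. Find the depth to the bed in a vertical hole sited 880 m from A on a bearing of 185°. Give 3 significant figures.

206 m

The hole lies 40° from the dip direction, so the down-dip offset is 880 × cos 40° = 674.12 m.
Depth = down-dip offset × tan(dip) = 674.12 × tan 17° = 674.12 × 0.3057
Depth = 206.10 m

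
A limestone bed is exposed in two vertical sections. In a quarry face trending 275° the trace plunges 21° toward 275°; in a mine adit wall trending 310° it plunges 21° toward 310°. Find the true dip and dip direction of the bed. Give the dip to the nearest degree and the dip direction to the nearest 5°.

true dip 22°, dip direction 290°

Represent each trace as a vector plunging at its apparent dip toward its trend (east-north-up frame): v₁ = (-0.930, 0.081, -0.358), v₂ = (-0.715, 0.600, -0.358).
Cross product v₁ × v₂ gives the pole to the plane: n ∝ (-0.186, 0.077, 0.500).
True dip = arccos(n_z / |n|) = arccos(0.9277) = 21.9°.
Dip direction = atan2(-0.186, 0.077) = 292° (azimuth of n's horizontal projection).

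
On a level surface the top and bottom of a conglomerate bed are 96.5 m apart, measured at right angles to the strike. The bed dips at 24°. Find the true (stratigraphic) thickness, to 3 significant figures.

39.3 m

True thickness t = w · sin(dip) = 96.5 × sin 24°
t = 96.5 × 0.4067 = 39.250 m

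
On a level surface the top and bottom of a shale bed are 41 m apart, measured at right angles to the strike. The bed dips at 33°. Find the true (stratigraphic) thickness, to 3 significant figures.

True thickness t = w · sin(dip) = 41 × sin 33°
t = 41 × 0.5446 = 22.330 m

22.3 m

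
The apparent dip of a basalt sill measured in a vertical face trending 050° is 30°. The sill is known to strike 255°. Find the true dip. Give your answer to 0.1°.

53.8°

The section is 25° from the strike.
tan δ = tan α / sin β = tan 30° / sin 25° = 0.5774 / 0.4226 = 1.3661
δ = arctan(1.3661) = 53.80°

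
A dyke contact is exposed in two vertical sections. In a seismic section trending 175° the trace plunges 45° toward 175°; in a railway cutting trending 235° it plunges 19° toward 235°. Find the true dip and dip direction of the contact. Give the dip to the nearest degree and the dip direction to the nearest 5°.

true dip 45°, dip direction 165°

The two traces are lines in the plane: v₁ = (sin 175°·cos 45°, cos 175°·cos 45°, −sin 45°), v₂ = (sin 235°·cos 19°, cos 235°·cos 19°, −sin 19°).
n = v₁ × v₂ = (0.154, -0.568, 0.579) (taken with n_z > 0).
Dip δ = arctan(|n_h|/n_z) = arctan(0.588/0.579) = 45.5°.
Dip direction = atan2(0.154, -0.568) = 165° (azimuth of n's horizontal projection).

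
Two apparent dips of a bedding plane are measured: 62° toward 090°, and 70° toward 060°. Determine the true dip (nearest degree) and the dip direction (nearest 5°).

true dip 71°, dip direction 040°

Each apparent-dip line lies in the plane. As unit vectors (x east, y north, z up), v₁ plunges 62°→090° and v₂ plunges 70°→060°.
Cross product v₁ × v₂ gives the pole to the plane: n ∝ (0.151, 0.180, 0.080).
Dip δ = arctan(|n_h|/n_z) = arctan(0.235/0.080) = 71.1°.
Dip direction = atan2(0.151, 0.180) = 40° (azimuth of n's horizontal projection).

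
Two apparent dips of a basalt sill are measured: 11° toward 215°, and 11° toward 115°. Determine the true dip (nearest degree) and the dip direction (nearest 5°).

true dip 17°, dip direction 165°

Represent each trace as a vector plunging at its apparent dip toward its trend (east-north-up frame): v₁ = (-0.563, -0.804, -0.191), v₂ = (0.890, -0.415, -0.191).
n = v₁ × v₂ = (0.074, -0.277, 0.949) (taken with n_z > 0).
True dip = arccos(n_z / |n|) = arccos(0.9572) = 16.8°.
Dip direction = atan2(0.074, -0.277) = 165° (azimuth of n's horizontal projection).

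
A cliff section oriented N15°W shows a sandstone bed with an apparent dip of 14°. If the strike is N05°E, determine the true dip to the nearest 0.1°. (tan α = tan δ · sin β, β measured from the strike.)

The section is 20° from the strike.
tan δ = tan α / sin β = tan 14° / sin 20° = 0.2493 / 0.3420 = 0.7290
true dip = arctan 0.7290 = 36.09°

36.1°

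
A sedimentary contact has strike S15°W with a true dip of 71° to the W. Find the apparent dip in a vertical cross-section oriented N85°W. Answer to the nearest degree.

71°

Angle between strike (S15°W) and section (N85°W): β = 80°.
tan α = tan 71° × sin 80° = 2.9042 × 0.9848 = 2.8601
apparent dip = arctan 2.8601 = 70.73°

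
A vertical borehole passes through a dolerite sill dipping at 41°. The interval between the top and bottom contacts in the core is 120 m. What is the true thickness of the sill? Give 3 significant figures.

90.6 m

True thickness t = h · cos(dip) = 120 × cos 41°
t = 120 × 0.7547 = 90.565 m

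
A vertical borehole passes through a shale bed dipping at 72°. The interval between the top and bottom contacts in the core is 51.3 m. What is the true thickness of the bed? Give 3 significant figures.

True thickness t = h · cos(dip) = 51.3 × cos 72°
t = 51.3 × 0.3090 = 15.853 m

15.9 m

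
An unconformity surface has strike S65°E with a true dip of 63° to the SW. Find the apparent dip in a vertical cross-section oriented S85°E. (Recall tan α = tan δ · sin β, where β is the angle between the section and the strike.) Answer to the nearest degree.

34°

The strike is S65°E and the section trends S85°E; the acute angle between them is β = 20°.
tan(apparent dip) = tan 63° · sin 20° = 0.6713
α = arctan(0.6713) = 33.87°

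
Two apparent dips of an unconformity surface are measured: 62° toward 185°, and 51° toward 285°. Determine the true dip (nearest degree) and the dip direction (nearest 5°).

true dip 68°, dip direction 225°

The two traces are lines in the plane: v₁ = (sin 185°·cos 62°, cos 185°·cos 62°, −sin 62°), v₂ = (sin 285°·cos 51°, cos 285°·cos 51°, −sin 51°).
The plane normal is n = v₁ × v₂ ∝ (-0.507, -0.505, 0.291).
tan δ = √(n_x²+n_y²)/n_z = 0.716/0.291, so δ = 67.9°.
Dip direction = atan2(-0.507, -0.505) = 225° (azimuth of n's horizontal projection).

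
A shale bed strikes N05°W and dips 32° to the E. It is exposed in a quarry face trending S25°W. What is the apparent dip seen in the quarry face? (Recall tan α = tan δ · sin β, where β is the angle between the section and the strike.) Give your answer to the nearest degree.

The section lies 30° from the strike.
tan α = tan 32° × sin 30° = 0.6249 × 0.5000 = 0.3124
apparent dip = arctan 0.3124 = 17.35°

17°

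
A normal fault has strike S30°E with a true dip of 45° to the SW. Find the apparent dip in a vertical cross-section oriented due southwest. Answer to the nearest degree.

44°

The strike is S30°E and the section trends due southwest; the acute angle between them is β = 75°.
tan α = tan 45° × sin 75° = 1.0000 × 0.9659 = 0.9659
α = arctan(0.9659) = 44.01°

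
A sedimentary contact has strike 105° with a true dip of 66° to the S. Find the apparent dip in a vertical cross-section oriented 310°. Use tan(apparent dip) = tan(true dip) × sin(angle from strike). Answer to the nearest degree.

The strike is 105° and the section trends 310°; the acute angle between them is β = 25°.
tan α = tan 66° × sin 25° = 2.2460 × 0.4226 = 0.9492
α = arctan(0.9492) = 43.51°

44°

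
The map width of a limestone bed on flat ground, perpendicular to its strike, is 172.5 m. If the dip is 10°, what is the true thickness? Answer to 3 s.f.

True thickness t = w · sin(dip) = 172.5 × sin 10°
t = 172.5 × 0.1736 = 29.954 m

30.0 m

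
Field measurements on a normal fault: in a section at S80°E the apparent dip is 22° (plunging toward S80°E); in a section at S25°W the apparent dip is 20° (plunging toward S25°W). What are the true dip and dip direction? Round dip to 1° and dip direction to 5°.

true dip 32°, dip direction 150°

Represent each trace as a vector plunging at its apparent dip toward its trend (east-north-up frame): v₁ = (0.913, -0.161, -0.375), v₂ = (-0.397, -0.852, -0.342).
n = v₁ × v₂ = (0.264, -0.461, 0.842) (taken with n_z > 0).
tan δ = √(n_x²+n_y²)/n_z = 0.531/0.842, so δ = 32.3°.
The horizontal component of n points toward azimuth atan2(n_x, n_y) = 150°, the dip direction.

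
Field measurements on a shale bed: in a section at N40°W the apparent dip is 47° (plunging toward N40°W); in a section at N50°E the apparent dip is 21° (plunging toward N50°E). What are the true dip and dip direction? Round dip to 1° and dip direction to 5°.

Each apparent-dip line lies in the plane. As unit vectors (x east, y north, z up), v₁ plunges 47°→N40°W and v₂ plunges 21°→N50°E.
Cross product v₁ × v₂ gives the pole to the plane: n ∝ (-0.252, 0.680, 0.637).
True dip = arccos(n_z / |n|) = arccos(0.6598) = 48.7°.
Dip direction = azimuth of (n_x, n_y) = atan2(-0.252, 0.680) = 340°.

true dip 49°, dip direction 340°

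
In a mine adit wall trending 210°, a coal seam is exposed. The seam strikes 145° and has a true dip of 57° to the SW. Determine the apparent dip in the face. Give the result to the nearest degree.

54°

The section lies 65° from the strike.
tan α = tan 57° × sin 65° = 1.5399 × 0.9063 = 1.3956
apparent dip = arctan 1.3956 = 54.38°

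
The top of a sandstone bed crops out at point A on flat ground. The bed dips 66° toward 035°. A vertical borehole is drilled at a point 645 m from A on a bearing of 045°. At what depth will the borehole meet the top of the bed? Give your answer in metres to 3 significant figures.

The hole lies 10° from the dip direction, so the down-dip offset is 645 × cos 10° = 635.20 m.
Depth = down-dip offset × tan(dip) = 635.20 × tan 66° = 635.20 × 2.2460
Depth = 1426.68 m

1430 m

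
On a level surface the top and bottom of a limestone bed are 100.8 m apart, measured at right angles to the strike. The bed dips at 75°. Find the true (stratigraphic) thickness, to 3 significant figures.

True thickness t = w · sin(dip) = 100.8 × sin 75°
t = 100.8 × 0.9659 = 97.365 m

97.4 m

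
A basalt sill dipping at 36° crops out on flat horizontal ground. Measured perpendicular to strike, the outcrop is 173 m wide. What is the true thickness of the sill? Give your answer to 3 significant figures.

102 m

True thickness t = w · sin(dip) = 173 × sin 36°
t = 173 × 0.5878 = 101.687 m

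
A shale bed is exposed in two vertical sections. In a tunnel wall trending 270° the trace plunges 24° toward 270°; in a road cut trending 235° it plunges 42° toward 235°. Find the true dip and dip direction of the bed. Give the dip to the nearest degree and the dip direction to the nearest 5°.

Each apparent-dip line lies in the plane. As unit vectors (x east, y north, z up), v₁ plunges 24°→270° and v₂ plunges 42°→235°.
Cross product v₁ × v₂ gives the pole to the plane: n ∝ (-0.173, -0.364, 0.389).
True dip = arccos(n_z / |n|) = arccos(0.6950) = 46.0°.
Dip direction = atan2(-0.173, -0.364) = 205° (azimuth of n's horizontal projection).

true dip 46°, dip direction 205°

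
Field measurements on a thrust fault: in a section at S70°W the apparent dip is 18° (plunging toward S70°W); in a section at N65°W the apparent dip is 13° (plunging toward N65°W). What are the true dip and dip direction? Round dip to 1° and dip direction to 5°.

Represent each trace as a vector plunging at its apparent dip toward its trend (east-north-up frame): v₁ = (-0.894, -0.325, -0.309), v₂ = (-0.883, 0.412, -0.225).
The plane normal is n = v₁ × v₂ ∝ (-0.200, -0.072, 0.655).
True dip = arccos(n_z / |n|) = arccos(0.9511) = 18.0°.
The horizontal component of n points toward azimuth atan2(n_x, n_y) = 250°, the dip direction.

true dip 18°, dip direction 250°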